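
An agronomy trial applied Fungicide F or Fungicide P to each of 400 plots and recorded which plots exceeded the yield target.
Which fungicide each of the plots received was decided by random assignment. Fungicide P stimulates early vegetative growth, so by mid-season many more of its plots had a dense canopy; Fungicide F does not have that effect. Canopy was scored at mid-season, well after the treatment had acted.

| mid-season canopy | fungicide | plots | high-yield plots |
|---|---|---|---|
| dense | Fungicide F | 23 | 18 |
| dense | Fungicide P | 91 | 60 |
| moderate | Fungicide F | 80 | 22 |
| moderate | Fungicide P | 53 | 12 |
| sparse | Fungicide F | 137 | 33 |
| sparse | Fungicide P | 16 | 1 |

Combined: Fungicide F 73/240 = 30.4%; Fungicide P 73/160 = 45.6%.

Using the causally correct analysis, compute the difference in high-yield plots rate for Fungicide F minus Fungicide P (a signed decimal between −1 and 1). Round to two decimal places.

The mid-season canopy-specific comparison favours Fungicide F throughout, but the pooled figures favour Fungicide P. The question is whether to condition on mid-season canopy.
Stratifying would compare fungicides among plots the fungicides themselves sorted into mid-season canopy groups — a form of selection on an intermediate. The unconditioned pooled rates give the total causal effect.
The causal difference is the pooled difference: 0.304 − 0.456 = -0.152.

-0.15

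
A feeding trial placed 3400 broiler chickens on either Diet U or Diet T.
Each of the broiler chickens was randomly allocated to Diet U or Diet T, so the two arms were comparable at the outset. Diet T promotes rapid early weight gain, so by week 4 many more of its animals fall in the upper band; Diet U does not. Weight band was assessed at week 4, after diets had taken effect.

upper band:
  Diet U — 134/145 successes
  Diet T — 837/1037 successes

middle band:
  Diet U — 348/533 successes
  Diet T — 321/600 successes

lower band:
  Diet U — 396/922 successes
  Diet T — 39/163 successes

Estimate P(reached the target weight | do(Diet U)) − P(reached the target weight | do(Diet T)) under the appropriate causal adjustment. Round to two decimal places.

-0.12

Stratifying would compare diets among broiler chickens the diets themselves sorted into week-4 weight band groups — a form of selection on an intermediate. The unconditioned pooled rates give the total causal effect.
The causal difference is the pooled difference: 0.549 − 0.665 = -0.116.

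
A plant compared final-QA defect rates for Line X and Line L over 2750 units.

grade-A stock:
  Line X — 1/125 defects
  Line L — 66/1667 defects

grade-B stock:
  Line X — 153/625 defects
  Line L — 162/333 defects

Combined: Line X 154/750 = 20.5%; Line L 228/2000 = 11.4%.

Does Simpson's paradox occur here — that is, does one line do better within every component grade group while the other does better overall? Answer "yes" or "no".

yes

Within each component grade level (grade-A stock 0.8% vs 4.0%; grade-B stock 24.5% vs 48.6%), Line X has the lower rate every time. Pooled: 20.5% vs 11.4% — Line L has the lower rate overall. The two comparisons disagree.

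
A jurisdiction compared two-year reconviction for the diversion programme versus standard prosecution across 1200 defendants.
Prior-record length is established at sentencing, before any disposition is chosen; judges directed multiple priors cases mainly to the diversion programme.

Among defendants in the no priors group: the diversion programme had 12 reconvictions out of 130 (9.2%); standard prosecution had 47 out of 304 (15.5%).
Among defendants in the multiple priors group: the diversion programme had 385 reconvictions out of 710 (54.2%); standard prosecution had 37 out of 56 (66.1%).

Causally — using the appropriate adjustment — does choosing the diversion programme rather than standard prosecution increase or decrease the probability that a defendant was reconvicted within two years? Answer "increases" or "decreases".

decreases

Prior-record length differs across dispositions for reasons unrelated to any effect of the disposition itself, and it separately predicts the outcome — a classic confounder. We must compare within prior-record length levels.
Within each level — no priors: 9.2% vs 15.5%; multiple priors: 54.2% vs 66.1% — the diversion programme is lower every time.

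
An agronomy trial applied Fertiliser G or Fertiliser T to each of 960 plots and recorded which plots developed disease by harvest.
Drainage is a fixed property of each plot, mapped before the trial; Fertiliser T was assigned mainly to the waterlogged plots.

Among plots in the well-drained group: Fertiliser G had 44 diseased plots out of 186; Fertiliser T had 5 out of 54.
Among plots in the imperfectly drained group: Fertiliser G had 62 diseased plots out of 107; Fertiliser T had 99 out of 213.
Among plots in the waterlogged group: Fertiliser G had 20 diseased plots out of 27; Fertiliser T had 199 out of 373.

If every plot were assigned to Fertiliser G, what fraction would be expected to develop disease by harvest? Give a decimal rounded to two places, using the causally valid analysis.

Here field drainage is a common cause — it drives both which fertiliser a case falls under and the outcome. The crude comparison mixes populations; the stratum-specific rates are the causally relevant ones.
Standardising Fertiliser G to the population field drainage mix: 0.250·44/186 + 0.333·62/107 + 0.417·20/27 = 0.561.

0.56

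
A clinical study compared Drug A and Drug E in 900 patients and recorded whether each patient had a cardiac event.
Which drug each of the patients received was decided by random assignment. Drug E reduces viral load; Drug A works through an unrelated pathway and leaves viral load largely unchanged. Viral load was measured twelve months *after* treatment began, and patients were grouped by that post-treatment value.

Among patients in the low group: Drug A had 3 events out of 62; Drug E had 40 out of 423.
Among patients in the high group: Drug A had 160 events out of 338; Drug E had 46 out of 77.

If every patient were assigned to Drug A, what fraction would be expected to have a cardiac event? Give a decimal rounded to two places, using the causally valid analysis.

0.41

Within every viral load level Drug A has the lower rate, yet pooled Drug E does — Simpson's reversal.
Stratifying would compare drugs among patients the drugs themselves sorted into viral load groups — a form of selection on an intermediate. The unconditioned pooled rates give the total causal effect.
So P(outcome | do(Drug A)) is just the pooled rate for Drug A: 163/400 = 0.407.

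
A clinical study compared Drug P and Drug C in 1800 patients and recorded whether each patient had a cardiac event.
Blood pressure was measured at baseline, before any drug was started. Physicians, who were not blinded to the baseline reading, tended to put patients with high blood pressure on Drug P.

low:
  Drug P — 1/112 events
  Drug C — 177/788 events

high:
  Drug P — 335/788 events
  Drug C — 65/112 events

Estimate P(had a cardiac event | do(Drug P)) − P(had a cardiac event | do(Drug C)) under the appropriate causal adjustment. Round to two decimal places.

-0.19

Blood pressure is set before the drug has any effect — it is not caused by the drug — and it independently drives the outcome. That makes it a confounder, so the causal comparison is within blood pressure levels.
Adjusting over the population distribution of blood pressure: 0.500·(0.009−0.225) + 0.500·(0.425−0.580) = -0.185.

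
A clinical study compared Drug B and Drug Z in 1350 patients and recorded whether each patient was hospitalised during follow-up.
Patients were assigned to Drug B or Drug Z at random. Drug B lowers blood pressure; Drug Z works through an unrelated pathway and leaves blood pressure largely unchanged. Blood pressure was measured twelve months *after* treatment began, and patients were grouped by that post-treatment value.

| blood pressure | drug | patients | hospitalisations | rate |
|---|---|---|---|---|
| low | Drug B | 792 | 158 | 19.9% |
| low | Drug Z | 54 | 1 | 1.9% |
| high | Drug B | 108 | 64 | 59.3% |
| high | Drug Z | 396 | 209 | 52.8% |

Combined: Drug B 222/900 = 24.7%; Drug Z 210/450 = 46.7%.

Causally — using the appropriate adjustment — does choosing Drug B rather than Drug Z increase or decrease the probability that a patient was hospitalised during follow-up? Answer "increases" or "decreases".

decreases

Within every blood pressure level Drug Z has the lower rate, yet pooled Drug B does — Simpson's reversal.
Blood pressure lies on the pathway drug → blood pressure → outcome, so adjusting for it blocks the indirect effect. For the total causal effect of drug, use the unadjusted pooled rates.
Pooled: Drug B 24.7% vs Drug Z 46.7%; Drug B is lower overall.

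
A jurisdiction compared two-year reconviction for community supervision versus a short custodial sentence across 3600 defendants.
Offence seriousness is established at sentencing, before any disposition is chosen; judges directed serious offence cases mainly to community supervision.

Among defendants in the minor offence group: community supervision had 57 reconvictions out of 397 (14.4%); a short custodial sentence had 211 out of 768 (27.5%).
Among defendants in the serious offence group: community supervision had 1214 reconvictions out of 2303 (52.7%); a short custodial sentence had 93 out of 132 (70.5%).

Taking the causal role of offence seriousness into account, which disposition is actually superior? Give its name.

community supervision

The imbalance in offence seriousness arose from how defendants were allocated, not from anything the disposition did; and offence seriousness independently affects the outcome. The pooled gap is confounded — condition on offence seriousness.
Within each level — minor offence: 14.4% vs 27.5%; serious offence: 52.7% vs 70.5% — community supervision is lower every time.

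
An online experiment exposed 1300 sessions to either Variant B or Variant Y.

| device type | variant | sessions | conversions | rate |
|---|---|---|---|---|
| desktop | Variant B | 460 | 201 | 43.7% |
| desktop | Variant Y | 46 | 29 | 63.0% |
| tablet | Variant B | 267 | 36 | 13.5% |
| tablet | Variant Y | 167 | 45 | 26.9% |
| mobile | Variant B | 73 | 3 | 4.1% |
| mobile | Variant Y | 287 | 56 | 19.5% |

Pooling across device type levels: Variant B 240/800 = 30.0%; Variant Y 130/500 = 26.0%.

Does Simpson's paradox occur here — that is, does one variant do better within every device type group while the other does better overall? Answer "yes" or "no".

yes

Within each device type level (desktop 43.7% vs 63.0%; tablet 13.5% vs 26.9%; mobile 4.1% vs 19.5%), Variant Y has the higher rate every time. Pooled: 30.0% vs 26.0% — Variant B has the higher rate overall. The two comparisons disagree.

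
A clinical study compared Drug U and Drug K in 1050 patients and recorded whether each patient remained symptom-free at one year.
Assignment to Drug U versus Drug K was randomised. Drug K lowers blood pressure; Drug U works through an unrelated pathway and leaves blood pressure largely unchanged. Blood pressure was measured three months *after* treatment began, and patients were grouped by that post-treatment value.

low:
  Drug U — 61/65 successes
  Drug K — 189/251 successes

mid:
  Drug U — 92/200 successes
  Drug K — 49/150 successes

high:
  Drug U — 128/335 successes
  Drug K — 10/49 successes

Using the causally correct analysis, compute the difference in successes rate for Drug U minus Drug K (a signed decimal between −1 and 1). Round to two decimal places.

The blood pressure-specific comparison favours Drug U throughout, but the pooled figures favour Drug K. The question is whether to condition on blood pressure.
Blood pressure is recorded after the drug and is itself shifted by it — it sits on the causal path from drug to outcome. Conditioning on a mediator would strip out part of the effect we want; the pooled comparison gives the total causal effect.
The causal difference is the pooled difference: 0.468 − 0.551 = -0.083.

-0.08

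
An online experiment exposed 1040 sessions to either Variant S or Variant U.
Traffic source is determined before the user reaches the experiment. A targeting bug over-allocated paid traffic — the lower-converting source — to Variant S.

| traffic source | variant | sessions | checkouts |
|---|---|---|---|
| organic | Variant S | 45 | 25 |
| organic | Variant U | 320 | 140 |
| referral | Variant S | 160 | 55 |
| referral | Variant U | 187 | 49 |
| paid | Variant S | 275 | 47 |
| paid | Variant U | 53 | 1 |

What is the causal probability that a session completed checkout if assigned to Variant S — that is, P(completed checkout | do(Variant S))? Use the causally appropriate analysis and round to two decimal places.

The imbalance in traffic source arose from how sessions were allocated, not from anything the variant did; and traffic source independently affects the outcome. The pooled gap is confounded — condition on traffic source.
Standardising Variant S to the population traffic source mix: 0.351·25/45 + 0.334·55/160 + 0.315·47/275 = 0.364.

0.36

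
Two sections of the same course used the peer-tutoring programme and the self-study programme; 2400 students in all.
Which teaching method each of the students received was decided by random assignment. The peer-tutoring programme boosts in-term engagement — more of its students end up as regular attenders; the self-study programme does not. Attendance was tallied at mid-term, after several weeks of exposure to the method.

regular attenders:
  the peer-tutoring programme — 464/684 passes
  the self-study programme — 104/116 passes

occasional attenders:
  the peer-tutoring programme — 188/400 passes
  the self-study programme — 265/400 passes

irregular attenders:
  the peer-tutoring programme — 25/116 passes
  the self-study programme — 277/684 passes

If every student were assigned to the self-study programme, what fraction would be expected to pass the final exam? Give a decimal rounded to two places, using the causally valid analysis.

the self-study programme is higher inside every mid-term attendance stratum but the peer-tutoring programme is higher in aggregate. Whether to stratify depends on how mid-term attendance relates to the teaching method.
Mid-term attendance lies on the pathway teaching method → mid-term attendance → outcome, so adjusting for it blocks the indirect effect. For the total causal effect of teaching method, use the unadjusted pooled rates.
So P(outcome | do(the self-study programme)) is just the pooled rate for the self-study programme: 646/1200 = 0.538.

0.54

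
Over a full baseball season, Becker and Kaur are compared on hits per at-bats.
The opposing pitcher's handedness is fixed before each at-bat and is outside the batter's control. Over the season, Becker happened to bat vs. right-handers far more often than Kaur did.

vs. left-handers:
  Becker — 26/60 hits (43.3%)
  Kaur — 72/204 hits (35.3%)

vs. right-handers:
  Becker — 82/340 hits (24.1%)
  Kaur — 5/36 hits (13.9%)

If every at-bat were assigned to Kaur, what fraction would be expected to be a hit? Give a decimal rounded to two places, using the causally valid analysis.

Becker is higher inside every pitcher handedness stratum but Kaur is higher in aggregate. Whether to stratify depends on how pitcher handedness relates to the player.
Here pitcher handedness is a common cause — it drives both which player a case falls under and the outcome. The crude comparison mixes populations; the stratum-specific rates are the causally relevant ones.
Standardising Kaur to the population pitcher handedness mix: 0.412·72/204 + 0.588·5/36 = 0.227.

0.23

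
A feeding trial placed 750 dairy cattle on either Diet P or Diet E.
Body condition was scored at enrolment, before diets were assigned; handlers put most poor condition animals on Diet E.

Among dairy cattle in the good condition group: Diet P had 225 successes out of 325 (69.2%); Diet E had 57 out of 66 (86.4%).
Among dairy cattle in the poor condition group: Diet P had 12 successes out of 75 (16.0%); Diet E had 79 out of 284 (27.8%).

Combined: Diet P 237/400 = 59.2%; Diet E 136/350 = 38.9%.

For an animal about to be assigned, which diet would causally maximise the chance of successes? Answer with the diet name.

Diet E

The stratified and pooled comparisons disagree (Diet E wins within each starting body condition; Diet P wins overall), so the answer turns on the causal role of starting body condition.
Starting body condition is set before the diet has any effect — it is not caused by the diet — and it independently drives the outcome. That makes it a confounder, so the causal comparison is within starting body condition levels.
Within each level — good condition: 69.2% vs 86.4%; poor condition: 16.0% vs 27.8% — Diet E is higher every time.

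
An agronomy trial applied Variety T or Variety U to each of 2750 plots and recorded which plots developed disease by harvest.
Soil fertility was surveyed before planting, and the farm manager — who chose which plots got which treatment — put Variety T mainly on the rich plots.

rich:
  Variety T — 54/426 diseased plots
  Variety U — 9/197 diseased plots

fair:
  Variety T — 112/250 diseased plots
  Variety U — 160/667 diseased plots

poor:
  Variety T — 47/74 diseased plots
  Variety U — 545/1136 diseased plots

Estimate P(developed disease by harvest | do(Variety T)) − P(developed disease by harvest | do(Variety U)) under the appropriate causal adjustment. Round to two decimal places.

+0.16

The stratified and pooled comparisons disagree (Variety U wins within each soil fertility; Variety T wins overall), so the answer turns on the causal role of soil fertility.
Since soil fertility is a pre-existing factor (not a product of the variety) and it affects the outcome on its own, it is a confounder. The stratified rates, not the pooled rate, identify the causal effect.
Adjusting over the population distribution of soil fertility: 0.227·(0.127−0.046) + 0.333·(0.448−0.240) + 0.440·(0.635−0.480) = +0.156.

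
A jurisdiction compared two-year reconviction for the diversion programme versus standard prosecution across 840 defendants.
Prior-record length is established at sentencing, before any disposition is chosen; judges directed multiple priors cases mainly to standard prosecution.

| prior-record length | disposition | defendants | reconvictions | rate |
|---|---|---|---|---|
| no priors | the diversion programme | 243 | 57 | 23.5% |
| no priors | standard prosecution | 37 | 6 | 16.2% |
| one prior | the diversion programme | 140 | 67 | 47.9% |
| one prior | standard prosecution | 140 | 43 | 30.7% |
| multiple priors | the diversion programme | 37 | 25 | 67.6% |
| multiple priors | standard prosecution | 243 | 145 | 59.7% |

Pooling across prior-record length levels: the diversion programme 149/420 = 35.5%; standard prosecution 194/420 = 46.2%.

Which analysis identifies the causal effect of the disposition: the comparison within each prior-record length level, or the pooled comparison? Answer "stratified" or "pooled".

stratified

Since prior-record length is a pre-existing factor (not a product of the disposition) and it affects the outcome on its own, it is a confounder. The stratified rates, not the pooled rate, identify the causal effect.
Within each level — no priors: 23.5% vs 16.2%; one prior: 47.9% vs 30.7%; multiple priors: 67.6% vs 59.7% — standard prosecution is lower every time.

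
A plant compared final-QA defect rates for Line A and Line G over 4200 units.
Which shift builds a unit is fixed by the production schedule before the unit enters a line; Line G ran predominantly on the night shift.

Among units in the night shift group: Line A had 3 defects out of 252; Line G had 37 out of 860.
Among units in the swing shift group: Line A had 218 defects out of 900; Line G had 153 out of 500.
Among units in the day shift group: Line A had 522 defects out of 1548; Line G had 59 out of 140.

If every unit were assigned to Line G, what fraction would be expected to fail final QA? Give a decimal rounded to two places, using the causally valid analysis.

The shift-specific comparison favours Line A throughout, but the pooled figures favour Line G. The question is whether to condition on shift.
Shift differs across lines for reasons unrelated to any effect of the line itself, and it separately predicts the outcome — a classic confounder. We must compare within shift levels.
Standardising Line G to the population shift mix: 0.265·37/860 + 0.333·153/500 + 0.402·59/140 = 0.283.

0.28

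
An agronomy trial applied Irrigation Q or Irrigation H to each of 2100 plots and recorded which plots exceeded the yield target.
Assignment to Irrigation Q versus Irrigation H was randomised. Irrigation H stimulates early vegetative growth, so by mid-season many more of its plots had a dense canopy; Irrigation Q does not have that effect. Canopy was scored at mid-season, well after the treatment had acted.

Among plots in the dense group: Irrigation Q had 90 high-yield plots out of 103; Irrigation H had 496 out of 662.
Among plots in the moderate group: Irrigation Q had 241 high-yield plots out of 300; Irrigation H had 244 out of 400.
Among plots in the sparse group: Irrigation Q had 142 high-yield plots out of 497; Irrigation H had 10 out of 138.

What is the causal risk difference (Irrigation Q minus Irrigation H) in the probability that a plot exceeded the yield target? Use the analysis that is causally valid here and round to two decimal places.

-0.10

Because the irrigation influences mid-season canopy, mid-season canopy is a post-treatment mediator, not a confounder. Stratifying on it would bias the estimate; the causal effect is the crude pooled difference.
The causal difference is the pooled difference: 0.526 − 0.625 = -0.099.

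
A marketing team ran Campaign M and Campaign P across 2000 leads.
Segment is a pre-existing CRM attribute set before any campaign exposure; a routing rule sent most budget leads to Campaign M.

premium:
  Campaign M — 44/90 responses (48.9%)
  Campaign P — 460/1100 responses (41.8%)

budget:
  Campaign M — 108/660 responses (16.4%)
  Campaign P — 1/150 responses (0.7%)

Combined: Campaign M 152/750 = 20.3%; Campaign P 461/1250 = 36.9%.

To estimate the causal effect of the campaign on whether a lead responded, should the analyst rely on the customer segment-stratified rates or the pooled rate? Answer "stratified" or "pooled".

stratified

Customer segment differs across campaigns for reasons unrelated to any effect of the campaign itself, and it separately predicts the outcome — a classic confounder. We must compare within customer segment levels.
Within each level — premium: 48.9% vs 41.8%; budget: 16.4% vs 0.7% — Campaign M is higher every time.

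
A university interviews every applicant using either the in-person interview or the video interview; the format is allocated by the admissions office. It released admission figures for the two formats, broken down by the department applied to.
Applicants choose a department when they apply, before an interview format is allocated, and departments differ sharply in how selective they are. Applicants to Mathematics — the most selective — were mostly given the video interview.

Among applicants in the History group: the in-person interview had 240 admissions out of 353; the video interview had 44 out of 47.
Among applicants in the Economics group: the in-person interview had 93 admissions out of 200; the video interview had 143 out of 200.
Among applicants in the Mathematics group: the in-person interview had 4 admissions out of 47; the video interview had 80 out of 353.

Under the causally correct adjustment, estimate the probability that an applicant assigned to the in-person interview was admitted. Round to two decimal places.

0.41

Nothing the interview format does changes department; the imbalance is an allocation artefact. With department also predicting the outcome, the pooled figure is confounded, and the within-stratum comparison is the causal one.
Standardising the in-person interview to the population department mix: 0.333·240/353 + 0.333·93/200 + 0.333·4/47 = 0.410.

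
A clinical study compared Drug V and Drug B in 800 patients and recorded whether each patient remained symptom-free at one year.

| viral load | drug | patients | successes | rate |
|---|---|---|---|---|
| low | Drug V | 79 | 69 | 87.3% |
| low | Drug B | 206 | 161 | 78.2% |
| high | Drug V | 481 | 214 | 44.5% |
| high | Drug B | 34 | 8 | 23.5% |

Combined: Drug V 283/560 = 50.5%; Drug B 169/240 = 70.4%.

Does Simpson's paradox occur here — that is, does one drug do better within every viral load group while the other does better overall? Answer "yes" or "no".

Within each viral load level (low 87.3% vs 78.2%; high 44.5% vs 23.5%), Drug V has the higher rate every time. Pooled: 50.5% vs 70.4% — Drug B has the higher rate overall. The two comparisons disagree.

yes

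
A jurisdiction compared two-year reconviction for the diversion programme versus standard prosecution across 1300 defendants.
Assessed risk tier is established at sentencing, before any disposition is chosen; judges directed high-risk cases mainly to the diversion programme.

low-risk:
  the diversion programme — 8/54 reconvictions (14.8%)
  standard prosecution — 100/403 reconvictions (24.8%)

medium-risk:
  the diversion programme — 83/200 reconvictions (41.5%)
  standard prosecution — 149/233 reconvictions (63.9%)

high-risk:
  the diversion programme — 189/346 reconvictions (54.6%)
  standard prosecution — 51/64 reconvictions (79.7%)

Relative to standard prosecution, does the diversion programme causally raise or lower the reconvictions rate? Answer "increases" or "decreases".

Within every assessed risk tier level the diversion programme has the lower rate, yet pooled standard prosecution does — Simpson's reversal.
The imbalance in assessed risk tier arose from how defendants were allocated, not from anything the disposition did; and assessed risk tier independently affects the outcome. The pooled gap is confounded — condition on assessed risk tier.
Within each level — low-risk: 14.8% vs 24.8%; medium-risk: 41.5% vs 63.9%; high-risk: 54.6% vs 79.7% — the diversion programme is lower every time.

decreases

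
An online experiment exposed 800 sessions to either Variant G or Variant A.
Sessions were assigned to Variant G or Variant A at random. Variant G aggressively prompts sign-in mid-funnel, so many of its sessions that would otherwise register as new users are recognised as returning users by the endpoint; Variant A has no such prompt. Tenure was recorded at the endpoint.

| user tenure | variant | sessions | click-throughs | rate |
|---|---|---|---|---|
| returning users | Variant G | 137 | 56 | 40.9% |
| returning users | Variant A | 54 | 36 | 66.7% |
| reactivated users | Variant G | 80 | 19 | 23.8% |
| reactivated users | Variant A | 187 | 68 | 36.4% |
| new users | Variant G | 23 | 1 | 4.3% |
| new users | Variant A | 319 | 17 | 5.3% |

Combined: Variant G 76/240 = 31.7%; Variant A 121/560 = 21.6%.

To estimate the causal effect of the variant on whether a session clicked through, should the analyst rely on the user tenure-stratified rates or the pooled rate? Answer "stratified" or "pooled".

Variant A is higher inside every user tenure stratum but Variant G is higher in aggregate. Whether to stratify depends on how user tenure relates to the variant.
User tenure here is a post-treatment variable shaped by the variant; conditioning on it would introduce bias rather than remove it. The overall comparison is the causal one.
Pooled: Variant G 31.7% vs Variant A 21.6%; Variant G is higher overall.

pooled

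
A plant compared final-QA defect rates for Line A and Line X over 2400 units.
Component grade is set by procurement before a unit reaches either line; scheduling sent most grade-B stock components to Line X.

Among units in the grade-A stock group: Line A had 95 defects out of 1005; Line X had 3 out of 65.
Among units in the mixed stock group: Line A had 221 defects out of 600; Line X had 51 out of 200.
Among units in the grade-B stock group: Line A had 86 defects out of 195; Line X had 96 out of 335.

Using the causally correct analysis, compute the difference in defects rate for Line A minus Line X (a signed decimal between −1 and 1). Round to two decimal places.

+0.09

Line X is lower inside every component grade stratum but Line A is lower in aggregate. Whether to stratify depends on how component grade relates to the line.
Nothing the line does changes component grade; the imbalance is an allocation artefact. With component grade also predicting the outcome, the pooled figure is confounded, and the within-stratum comparison is the causal one.
Adjusting over the population distribution of component grade: 0.446·(0.095−0.046) + 0.333·(0.368−0.255) + 0.221·(0.441−0.287) = +0.093.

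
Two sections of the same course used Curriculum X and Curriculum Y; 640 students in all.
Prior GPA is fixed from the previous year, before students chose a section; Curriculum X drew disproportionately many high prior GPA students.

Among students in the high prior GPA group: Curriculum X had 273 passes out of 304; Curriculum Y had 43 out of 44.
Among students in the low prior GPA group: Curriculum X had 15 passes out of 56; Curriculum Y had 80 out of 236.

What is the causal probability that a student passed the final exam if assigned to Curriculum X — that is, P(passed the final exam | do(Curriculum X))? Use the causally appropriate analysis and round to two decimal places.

The imbalance in prior GPA band arose from how students were allocated, not from anything the teaching method did; and prior GPA band independently affects the outcome. The pooled gap is confounded — condition on prior GPA band.
Standardising Curriculum X to the population prior GPA band mix: 0.544·273/304 + 0.456·15/56 = 0.611.

0.61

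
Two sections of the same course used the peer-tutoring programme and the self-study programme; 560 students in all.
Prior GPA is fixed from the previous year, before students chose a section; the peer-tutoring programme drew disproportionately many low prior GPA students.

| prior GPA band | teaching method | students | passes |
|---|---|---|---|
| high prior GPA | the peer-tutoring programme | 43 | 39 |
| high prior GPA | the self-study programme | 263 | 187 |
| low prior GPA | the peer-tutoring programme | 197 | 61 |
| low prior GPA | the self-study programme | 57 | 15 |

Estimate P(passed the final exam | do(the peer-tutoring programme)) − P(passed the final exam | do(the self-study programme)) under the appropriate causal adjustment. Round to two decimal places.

+0.13

the peer-tutoring programme is higher inside every prior GPA band stratum but the self-study programme is higher in aggregate. Whether to stratify depends on how prior GPA band relates to the teaching method.
The imbalance in prior GPA band arose from how students were allocated, not from anything the teaching method did; and prior GPA band independently affects the outcome. The pooled gap is confounded — condition on prior GPA band.
Adjusting over the population distribution of prior GPA band: 0.546·(0.907−0.711) + 0.454·(0.310−0.263) = +0.128.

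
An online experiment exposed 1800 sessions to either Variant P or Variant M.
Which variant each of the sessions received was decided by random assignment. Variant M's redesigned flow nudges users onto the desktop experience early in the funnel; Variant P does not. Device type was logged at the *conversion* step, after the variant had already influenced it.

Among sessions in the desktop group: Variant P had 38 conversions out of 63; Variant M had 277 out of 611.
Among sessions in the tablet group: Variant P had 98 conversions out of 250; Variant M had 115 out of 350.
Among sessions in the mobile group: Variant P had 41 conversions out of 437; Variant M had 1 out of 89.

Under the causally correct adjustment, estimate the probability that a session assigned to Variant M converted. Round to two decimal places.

0.37

The stratified and pooled comparisons disagree (Variant P wins within each device type; Variant M wins overall), so the answer turns on the causal role of device type.
Device type is recorded after the variant and is itself shifted by it — it sits on the causal path from variant to outcome. Conditioning on a mediator would strip out part of the effect we want; the pooled comparison gives the total causal effect.
So P(outcome | do(Variant M)) is just the pooled rate for Variant M: 393/1050 = 0.374.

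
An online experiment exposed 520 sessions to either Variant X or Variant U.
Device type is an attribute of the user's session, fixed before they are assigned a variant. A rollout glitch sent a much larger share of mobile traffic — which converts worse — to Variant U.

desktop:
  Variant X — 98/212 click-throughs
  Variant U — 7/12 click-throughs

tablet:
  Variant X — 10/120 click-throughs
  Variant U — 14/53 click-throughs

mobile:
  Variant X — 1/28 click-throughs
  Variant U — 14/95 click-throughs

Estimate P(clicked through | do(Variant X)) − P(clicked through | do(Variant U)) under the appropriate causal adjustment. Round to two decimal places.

Variant U is higher inside every device type stratum but Variant X is higher in aggregate. Whether to stratify depends on how device type relates to the variant.
Nothing the variant does changes device type; the imbalance is an allocation artefact. With device type also predicting the outcome, the pooled figure is confounded, and the within-stratum comparison is the causal one.
Adjusting over the population distribution of device type: 0.431·(0.462−0.583) + 0.333·(0.083−0.264) + 0.237·(0.036−0.147) = -0.139.

-0.14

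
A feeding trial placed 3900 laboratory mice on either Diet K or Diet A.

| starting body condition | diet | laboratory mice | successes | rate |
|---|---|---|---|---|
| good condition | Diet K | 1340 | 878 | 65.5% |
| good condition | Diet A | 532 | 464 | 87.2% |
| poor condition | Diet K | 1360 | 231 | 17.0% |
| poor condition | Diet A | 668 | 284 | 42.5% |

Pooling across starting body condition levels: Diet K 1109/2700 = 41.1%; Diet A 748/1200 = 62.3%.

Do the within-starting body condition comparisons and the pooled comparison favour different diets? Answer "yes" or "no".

Within each starting body condition level (good condition 65.5% vs 87.2%; poor condition 17.0% vs 42.5%), Diet A has the higher rate every time. Pooled: 41.1% vs 62.3% — Diet A has the higher rate overall. They agree.

no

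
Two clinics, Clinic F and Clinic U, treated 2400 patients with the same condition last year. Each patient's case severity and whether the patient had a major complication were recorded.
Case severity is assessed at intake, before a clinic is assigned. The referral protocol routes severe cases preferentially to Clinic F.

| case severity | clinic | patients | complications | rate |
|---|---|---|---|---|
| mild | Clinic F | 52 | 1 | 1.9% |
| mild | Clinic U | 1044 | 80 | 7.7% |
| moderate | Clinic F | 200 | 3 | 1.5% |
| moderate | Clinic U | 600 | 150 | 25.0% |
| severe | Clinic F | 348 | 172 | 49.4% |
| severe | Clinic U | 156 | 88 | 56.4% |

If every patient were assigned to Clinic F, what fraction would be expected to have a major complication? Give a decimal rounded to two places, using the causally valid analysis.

Case severity is set before the clinic has any effect — it is not caused by the clinic — and it independently drives the outcome. That makes it a confounder, so the causal comparison is within case severity levels.
Standardising Clinic F to the population case severity mix: 0.457·1/52 + 0.333·3/200 + 0.210·172/348 = 0.118.

0.12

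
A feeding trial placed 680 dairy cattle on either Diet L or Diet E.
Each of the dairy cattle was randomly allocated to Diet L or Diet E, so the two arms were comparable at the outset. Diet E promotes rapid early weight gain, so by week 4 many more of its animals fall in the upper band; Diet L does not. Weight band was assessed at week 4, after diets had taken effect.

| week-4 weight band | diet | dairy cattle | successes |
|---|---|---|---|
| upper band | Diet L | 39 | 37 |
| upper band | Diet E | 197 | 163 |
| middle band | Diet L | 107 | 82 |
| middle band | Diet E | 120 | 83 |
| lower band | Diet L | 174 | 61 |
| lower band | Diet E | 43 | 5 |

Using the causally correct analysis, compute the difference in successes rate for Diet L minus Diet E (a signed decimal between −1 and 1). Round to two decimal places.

Week-4 weight band lies on the pathway diet → week-4 weight band → outcome, so adjusting for it blocks the indirect effect. For the total causal effect of diet, use the unadjusted pooled rates.
The causal difference is the pooled difference: 0.562 − 0.697 = -0.135.

-0.13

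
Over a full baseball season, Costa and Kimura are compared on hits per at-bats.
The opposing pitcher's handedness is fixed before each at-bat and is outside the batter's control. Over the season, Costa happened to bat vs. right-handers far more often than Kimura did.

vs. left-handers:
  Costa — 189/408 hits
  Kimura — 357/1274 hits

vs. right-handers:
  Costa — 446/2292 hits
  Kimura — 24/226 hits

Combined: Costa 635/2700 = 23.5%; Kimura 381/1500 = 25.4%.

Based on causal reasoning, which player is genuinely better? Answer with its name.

Costa

The stratified and pooled comparisons disagree (Costa wins within each pitcher handedness; Kimura wins overall), so the answer turns on the causal role of pitcher handedness.
Since pitcher handedness is a pre-existing factor (not a product of the player) and it affects the outcome on its own, it is a confounder. The stratified rates, not the pooled rate, identify the causal effect.
Within each level — vs. left-handers: 46.3% vs 28.0%; vs. right-handers: 19.5% vs 10.6% — Costa is higher every time.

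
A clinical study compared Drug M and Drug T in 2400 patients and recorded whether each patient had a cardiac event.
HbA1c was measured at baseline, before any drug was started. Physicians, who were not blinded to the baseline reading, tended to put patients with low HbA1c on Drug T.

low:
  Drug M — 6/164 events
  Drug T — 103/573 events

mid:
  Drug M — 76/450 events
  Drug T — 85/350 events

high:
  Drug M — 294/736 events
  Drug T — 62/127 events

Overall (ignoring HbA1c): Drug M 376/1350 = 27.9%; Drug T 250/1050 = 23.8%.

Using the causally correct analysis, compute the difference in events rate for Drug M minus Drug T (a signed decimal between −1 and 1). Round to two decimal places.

Nothing the drug does changes HbA1c; the imbalance is an allocation artefact. With HbA1c also predicting the outcome, the pooled figure is confounded, and the within-stratum comparison is the causal one.
Adjusting over the population distribution of HbA1c: 0.307·(0.037−0.180) + 0.333·(0.169−0.243) + 0.360·(0.399−0.488) = -0.101.

-0.10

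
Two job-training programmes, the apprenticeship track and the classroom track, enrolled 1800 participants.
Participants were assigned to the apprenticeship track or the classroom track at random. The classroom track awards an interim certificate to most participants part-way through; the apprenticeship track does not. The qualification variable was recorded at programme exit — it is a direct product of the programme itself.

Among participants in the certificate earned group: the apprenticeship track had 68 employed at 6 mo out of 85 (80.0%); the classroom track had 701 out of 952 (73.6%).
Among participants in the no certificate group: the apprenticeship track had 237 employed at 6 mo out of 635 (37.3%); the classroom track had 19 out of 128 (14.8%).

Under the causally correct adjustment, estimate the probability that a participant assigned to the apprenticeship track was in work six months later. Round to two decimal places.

Qualification attained during the programme is recorded after the programme and is itself shifted by it — it sits on the causal path from programme to outcome. Conditioning on a mediator would strip out part of the effect we want; the pooled comparison gives the total causal effect.
So P(outcome | do(the apprenticeship track)) is just the pooled rate for the apprenticeship track: 305/720 = 0.424.

0.42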